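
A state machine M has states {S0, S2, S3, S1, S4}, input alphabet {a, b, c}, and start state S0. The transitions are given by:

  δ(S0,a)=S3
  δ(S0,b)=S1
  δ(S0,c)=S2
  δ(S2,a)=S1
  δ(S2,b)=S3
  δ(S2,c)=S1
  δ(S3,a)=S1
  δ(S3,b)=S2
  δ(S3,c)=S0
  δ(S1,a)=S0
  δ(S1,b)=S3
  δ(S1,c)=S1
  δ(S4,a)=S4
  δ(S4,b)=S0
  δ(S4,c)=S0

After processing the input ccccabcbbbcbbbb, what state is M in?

S0 → S2 → S1 → S1 → S1 → S0 → S1 → S1 → S3 → S2 → S3 → S0 → S1 → S3 → S2 → S3

S3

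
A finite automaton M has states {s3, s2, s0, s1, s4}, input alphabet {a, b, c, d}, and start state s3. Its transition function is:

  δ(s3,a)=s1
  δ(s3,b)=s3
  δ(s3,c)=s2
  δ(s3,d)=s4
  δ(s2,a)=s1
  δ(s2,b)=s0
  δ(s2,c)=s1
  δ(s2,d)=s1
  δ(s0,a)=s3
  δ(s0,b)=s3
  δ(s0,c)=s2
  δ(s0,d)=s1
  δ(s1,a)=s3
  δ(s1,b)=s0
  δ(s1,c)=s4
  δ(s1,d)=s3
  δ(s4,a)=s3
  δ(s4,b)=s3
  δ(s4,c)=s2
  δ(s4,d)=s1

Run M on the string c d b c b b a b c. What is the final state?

Trace: s3 -c-> s2 -d-> s1 -b-> s0 -c-> s2 -b-> s0 -b-> s3 -a-> s1 -b-> s0 -c-> s2

s2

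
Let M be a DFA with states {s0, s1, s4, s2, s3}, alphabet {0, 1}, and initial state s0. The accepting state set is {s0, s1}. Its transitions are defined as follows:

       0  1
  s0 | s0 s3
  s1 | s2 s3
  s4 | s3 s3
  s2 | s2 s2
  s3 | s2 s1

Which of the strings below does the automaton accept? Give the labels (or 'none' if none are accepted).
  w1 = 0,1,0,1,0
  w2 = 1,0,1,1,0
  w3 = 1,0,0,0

none

w1: s0 → s0 → s3 → s2 → s2 → s2  → end s2, rejected
w2: s0 → s3 → s2 → s2 → s2 → s2  → end s2, rejected
w3: s0 → s3 → s2 → s2 → s2  → end s2, rejected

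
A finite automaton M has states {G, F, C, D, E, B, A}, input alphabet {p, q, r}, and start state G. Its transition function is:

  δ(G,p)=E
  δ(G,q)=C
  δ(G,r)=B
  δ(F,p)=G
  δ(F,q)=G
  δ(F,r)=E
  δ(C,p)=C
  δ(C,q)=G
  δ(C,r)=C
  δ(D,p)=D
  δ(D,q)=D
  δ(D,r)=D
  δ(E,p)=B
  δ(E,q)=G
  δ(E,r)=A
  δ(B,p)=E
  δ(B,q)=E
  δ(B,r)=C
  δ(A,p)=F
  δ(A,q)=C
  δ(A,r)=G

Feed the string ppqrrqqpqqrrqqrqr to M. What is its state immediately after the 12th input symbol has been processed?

C

Trace: G -p-> E -p-> B -q-> E -r-> A -r-> G -q-> C -q-> G -p-> E -q-> G -q-> C -r-> C -r-> C
After 12 symbols: C.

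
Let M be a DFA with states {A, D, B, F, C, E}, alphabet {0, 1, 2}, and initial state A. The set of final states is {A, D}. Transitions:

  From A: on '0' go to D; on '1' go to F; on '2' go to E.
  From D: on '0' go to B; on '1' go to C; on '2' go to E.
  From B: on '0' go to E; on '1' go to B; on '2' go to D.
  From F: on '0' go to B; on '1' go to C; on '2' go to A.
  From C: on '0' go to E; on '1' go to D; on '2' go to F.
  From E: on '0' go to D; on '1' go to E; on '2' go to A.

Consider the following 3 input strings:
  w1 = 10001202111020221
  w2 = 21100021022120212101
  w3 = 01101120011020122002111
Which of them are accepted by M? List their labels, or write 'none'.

none

w1: A → F → B → E → D → C → F → B → D → C → D → C → E → A → D → E → A → F  → end F, rejected
w2: A → E → E → E → D → B → E → A → F → B → D → E → E → A → D → E → E → A → F → B → B  → end B, rejected
w3: A → D → C → D → B → B → B → D → B → E → E → E → D → E → D → C → F → A → D → B → D → C → D → C  → end C, rejected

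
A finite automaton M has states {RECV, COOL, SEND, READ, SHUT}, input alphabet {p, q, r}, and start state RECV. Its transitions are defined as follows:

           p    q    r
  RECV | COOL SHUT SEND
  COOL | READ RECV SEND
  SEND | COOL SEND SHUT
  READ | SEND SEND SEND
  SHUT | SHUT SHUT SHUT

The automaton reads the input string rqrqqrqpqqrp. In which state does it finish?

RECV → SEND → SEND → SHUT → SHUT → SHUT → SHUT → SHUT → SHUT → SHUT → SHUT → SHUT → SHUT

SHUT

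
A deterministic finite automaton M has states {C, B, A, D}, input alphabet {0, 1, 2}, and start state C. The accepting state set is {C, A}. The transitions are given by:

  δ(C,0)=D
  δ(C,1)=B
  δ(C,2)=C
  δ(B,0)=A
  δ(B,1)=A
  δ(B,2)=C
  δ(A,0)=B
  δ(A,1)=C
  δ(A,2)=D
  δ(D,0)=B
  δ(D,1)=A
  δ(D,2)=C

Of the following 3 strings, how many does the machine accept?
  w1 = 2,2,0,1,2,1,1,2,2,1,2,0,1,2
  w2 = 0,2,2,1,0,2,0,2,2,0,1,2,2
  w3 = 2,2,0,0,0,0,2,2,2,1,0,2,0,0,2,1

2

w1: C → C → C → D → A → D → A → C → C → C → B → C → D → A → D  → end D, rejected
w2: C → D → C → C → B → A → D → B → C → C → D → A → D → C  → end C, accepted
w3: C → C → C → D → B → A → B → C → C → C → B → A → D → B → A → D → A  → end A, accepted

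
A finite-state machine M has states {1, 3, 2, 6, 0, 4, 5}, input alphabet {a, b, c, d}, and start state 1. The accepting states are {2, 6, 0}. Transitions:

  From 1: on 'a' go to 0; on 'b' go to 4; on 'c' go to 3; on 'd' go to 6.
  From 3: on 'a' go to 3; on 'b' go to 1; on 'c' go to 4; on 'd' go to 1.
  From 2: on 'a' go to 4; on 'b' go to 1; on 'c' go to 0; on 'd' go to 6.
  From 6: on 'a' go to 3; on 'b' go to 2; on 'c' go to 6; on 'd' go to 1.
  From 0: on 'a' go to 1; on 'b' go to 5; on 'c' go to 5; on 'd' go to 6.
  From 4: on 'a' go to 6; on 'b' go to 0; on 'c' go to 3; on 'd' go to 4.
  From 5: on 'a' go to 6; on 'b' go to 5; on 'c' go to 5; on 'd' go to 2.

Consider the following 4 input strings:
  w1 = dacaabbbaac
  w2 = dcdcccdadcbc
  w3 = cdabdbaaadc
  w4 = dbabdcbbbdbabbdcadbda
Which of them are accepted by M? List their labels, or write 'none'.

w1: 1 → 6 → 3 → 4 → 6 → 3 → 1 → 4 → 0 → 1 → 0 → 5  → end 5, rejected
w2: 1 → 6 → 6 → 1 → 3 → 4 → 3 → 1 → 0 → 6 → 6 → 2 → 0  → end 0, accepted
w3: 1 → 3 → 1 → 0 → 5 → 2 → 1 → 0 → 1 → 0 → 6 → 6  → end 6, accepted
w4: 1 → 6 → 2 → 4 → 0 → 6 → 6 → 2 → 1 → 4 → 4 → 0 → 1 → 4 → 0 → 6 → 6 → 3 → 1 → 4 → 4 → 6  → end 6, accepted

w2, w3, w4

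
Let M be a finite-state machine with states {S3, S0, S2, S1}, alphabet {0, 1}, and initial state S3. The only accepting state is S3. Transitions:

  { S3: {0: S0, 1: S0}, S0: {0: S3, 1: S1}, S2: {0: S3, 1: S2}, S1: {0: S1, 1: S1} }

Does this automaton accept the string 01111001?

No

start at S3
read '0': S3 → S0
read '1': S0 → S1
read '1': S1 → S1
read '1': S1 → S1
read '1': S1 → S1
read '0': S1 → S1
read '0': S1 → S1
read '1': S1 → S1
End state S1 is not accepting.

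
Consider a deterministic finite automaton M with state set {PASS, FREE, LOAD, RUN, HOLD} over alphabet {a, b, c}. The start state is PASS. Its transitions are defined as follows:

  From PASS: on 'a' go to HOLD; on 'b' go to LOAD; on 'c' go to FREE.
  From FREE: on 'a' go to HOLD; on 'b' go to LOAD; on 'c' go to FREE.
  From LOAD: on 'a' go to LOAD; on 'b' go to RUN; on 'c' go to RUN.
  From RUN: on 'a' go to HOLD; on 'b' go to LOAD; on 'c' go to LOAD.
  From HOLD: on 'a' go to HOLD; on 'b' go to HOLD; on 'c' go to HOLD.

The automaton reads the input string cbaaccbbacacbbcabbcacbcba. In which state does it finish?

HOLD

Trace: PASS -c-> FREE -b-> LOAD -a-> LOAD -a-> LOAD -c-> RUN -c-> LOAD -b-> RUN -b-> LOAD -a-> LOAD -c-> RUN -a-> HOLD -c-> HOLD -b-> HOLD -b-> HOLD -c-> HOLD -a-> HOLD -b-> HOLD -b-> HOLD -c-> HOLD -a-> HOLD -c-> HOLD -b-> HOLD -c-> HOLD -b-> HOLD -a-> HOLD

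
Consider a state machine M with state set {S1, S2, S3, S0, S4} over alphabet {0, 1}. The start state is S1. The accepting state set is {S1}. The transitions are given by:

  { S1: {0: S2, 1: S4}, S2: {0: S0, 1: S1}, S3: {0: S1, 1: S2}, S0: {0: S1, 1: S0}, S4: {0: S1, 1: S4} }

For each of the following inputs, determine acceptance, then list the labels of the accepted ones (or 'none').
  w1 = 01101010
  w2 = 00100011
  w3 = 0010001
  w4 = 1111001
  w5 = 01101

w1: S1 → S2 → S1 → S4 → S1 → S4 → S1 → S4 → S1  → end S1, accepted
w2: S1 → S2 → S0 → S0 → S1 → S2 → S0 → S0 → S0  → end S0, rejected
w3: S1 → S2 → S0 → S0 → S1 → S2 → S0 → S0  → end S0, rejected
w4: S1 → S4 → S4 → S4 → S4 → S1 → S2 → S1  → end S1, accepted
w5: S1 → S2 → S1 → S4 → S1 → S4  → end S4, rejected

w1, w4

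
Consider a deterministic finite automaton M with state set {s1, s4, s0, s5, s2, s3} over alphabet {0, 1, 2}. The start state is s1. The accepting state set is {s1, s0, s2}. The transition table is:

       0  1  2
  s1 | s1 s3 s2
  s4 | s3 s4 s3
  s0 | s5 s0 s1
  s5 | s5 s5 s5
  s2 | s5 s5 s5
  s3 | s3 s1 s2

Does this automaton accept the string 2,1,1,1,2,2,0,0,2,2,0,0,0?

No

start at s1
read '2': s1 → s2
read '1': s2 → s5
read '1': s5 → s5
read '1': s5 → s5
read '2': s5 → s5
read '2': s5 → s5
read '0': s5 → s5
read '0': s5 → s5
read '2': s5 → s5
read '2': s5 → s5
read '0': s5 → s5
read '0': s5 → s5
read '0': s5 → s5
End state s5 is not accepting.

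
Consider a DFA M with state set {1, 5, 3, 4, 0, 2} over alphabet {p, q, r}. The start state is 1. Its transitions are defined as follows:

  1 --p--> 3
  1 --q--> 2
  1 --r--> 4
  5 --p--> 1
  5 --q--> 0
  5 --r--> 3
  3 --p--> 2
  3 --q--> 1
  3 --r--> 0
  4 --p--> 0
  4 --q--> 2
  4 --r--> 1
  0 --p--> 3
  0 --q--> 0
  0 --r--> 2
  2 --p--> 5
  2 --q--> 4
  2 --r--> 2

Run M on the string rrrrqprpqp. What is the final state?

0

start at 1
read 'r': 1 → 4
read 'r': 4 → 1
read 'r': 1 → 4
read 'r': 4 → 1
read 'q': 1 → 2
read 'p': 2 → 5
read 'r': 5 → 3
read 'p': 3 → 2
read 'q': 2 → 4
read 'p': 4 → 0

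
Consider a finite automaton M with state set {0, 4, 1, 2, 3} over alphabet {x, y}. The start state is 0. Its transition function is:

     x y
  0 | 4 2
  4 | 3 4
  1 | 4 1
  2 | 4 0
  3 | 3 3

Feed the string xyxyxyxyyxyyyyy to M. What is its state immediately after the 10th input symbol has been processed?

3

Trace: 0 -x-> 4 -y-> 4 -x-> 3 -y-> 3 -x-> 3 -y-> 3 -x-> 3 -y-> 3 -y-> 3 -x-> 3
After 10 symbols: 3.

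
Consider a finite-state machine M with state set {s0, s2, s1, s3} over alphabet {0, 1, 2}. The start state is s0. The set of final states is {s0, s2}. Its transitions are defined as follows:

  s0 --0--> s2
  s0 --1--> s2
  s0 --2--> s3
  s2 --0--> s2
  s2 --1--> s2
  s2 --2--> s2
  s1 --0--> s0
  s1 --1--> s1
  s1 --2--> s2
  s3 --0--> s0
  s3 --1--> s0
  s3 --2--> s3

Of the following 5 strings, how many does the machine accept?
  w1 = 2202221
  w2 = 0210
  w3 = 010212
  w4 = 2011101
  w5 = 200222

w1: Trace: s0 -2-> s3 -2-> s3 -0-> s0 -2-> s3 -2-> s3 -2-> s3 -1-> s0  → end s0, accepted
w2: Trace: s0 -0-> s2 -2-> s2 -1-> s2 -0-> s2  → end s2, accepted
w3: Trace: s0 -0-> s2 -1-> s2 -0-> s2 -2-> s2 -1-> s2 -2-> s2  → end s2, accepted
w4: Trace: s0 -2-> s3 -0-> s0 -1-> s2 -1-> s2 -1-> s2 -0-> s2 -1-> s2  → end s2, accepted
w5: Trace: s0 -2-> s3 -0-> s0 -0-> s2 -2-> s2 -2-> s2 -2-> s2  → end s2, accepted

5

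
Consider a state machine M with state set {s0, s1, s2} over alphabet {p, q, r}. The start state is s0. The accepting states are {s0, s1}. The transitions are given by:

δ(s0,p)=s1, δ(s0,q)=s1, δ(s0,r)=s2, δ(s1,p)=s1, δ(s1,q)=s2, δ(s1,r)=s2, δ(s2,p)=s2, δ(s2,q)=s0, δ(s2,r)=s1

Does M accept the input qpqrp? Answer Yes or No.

Trace: s0 -q-> s1 -p-> s1 -q-> s2 -r-> s1 -p-> s1
End state s1 is accepting.

Yes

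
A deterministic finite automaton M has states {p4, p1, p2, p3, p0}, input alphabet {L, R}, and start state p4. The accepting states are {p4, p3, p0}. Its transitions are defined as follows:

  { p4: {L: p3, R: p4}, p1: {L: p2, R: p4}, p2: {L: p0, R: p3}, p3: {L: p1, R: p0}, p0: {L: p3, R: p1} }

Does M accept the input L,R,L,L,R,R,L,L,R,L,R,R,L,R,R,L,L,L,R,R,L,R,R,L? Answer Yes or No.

start at p4
read 'L': p4 → p3
read 'R': p3 → p0
read 'L': p0 → p3
read 'L': p3 → p1
read 'R': p1 → p4
read 'R': p4 → p4
read 'L': p4 → p3
read 'L': p3 → p1
read 'R': p1 → p4
read 'L': p4 → p3
read 'R': p3 → p0
read 'R': p0 → p1
read 'L': p1 → p2
read 'R': p2 → p3
read 'R': p3 → p0
read 'L': p0 → p3
read 'L': p3 → p1
read 'L': p1 → p2
read 'R': p2 → p3
read 'R': p3 → p0
read 'L': p0 → p3
read 'R': p3 → p0
read 'R': p0 → p1
read 'L': p1 → p2
End state p2 is not accepting.

No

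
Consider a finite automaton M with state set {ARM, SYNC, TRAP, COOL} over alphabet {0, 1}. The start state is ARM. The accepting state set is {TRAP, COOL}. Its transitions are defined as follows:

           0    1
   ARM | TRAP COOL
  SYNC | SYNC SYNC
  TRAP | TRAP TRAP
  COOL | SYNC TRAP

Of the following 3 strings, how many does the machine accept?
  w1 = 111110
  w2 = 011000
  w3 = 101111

2

w1: ARM → COOL → TRAP → TRAP → TRAP → TRAP → TRAP  → end TRAP, accepted
w2: ARM → TRAP → TRAP → TRAP → TRAP → TRAP → TRAP  → end TRAP, accepted
w3: ARM → COOL → SYNC → SYNC → SYNC → SYNC → SYNC  → end SYNC, rejected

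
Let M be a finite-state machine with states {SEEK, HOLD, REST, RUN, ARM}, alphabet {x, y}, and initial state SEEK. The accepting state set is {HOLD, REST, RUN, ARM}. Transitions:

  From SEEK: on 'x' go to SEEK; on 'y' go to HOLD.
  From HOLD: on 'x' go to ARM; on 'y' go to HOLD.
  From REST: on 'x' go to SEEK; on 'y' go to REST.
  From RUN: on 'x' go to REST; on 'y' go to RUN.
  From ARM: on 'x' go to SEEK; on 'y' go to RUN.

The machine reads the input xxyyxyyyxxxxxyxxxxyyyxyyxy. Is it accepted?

Trace: SEEK -x-> SEEK -x-> SEEK -y-> HOLD -y-> HOLD -x-> ARM -y-> RUN -y-> RUN -y-> RUN -x-> REST -x-> SEEK -x-> SEEK -x-> SEEK -x-> SEEK -y-> HOLD -x-> ARM -x-> SEEK -x-> SEEK -x-> SEEK -y-> HOLD -y-> HOLD -y-> HOLD -x-> ARM -y-> RUN -y-> RUN -x-> REST -y-> REST
End state REST is accepting.

Yes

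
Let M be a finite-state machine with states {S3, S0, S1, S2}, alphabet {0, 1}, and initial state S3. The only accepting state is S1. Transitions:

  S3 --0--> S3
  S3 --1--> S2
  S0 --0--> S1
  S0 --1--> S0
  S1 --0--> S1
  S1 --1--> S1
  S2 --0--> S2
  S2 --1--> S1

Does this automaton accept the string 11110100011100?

Yes

start at S3
read '1': S3 → S2
read '1': S2 → S1
read '1': S1 → S1
read '1': S1 → S1
read '0': S1 → S1
read '1': S1 → S1
read '0': S1 → S1
read '0': S1 → S1
read '0': S1 → S1
read '1': S1 → S1
read '1': S1 → S1
read '1': S1 → S1
read '0': S1 → S1
read '0': S1 → S1
End state S1 is accepting.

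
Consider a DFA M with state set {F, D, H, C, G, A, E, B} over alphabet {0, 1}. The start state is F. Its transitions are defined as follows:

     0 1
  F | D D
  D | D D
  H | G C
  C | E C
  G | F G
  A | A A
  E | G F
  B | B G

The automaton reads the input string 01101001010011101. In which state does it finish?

F → D → D → D → D → D → D → D → D → D → D → D → D → D → D → D → D → D

D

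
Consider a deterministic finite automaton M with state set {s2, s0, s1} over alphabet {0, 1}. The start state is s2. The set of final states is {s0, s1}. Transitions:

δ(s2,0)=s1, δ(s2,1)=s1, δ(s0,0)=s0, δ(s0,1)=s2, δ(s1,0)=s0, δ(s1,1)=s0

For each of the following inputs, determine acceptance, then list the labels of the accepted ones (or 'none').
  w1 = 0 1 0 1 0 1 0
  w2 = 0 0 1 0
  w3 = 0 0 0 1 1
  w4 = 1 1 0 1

w1: s2 → s1 → s0 → s0 → s2 → s1 → s0 → s0  → end s0, accepted
w2: s2 → s1 → s0 → s2 → s1  → end s1, accepted
w3: s2 → s1 → s0 → s0 → s2 → s1  → end s1, accepted
w4: s2 → s1 → s0 → s0 → s2  → end s2, rejected

w1, w2, w3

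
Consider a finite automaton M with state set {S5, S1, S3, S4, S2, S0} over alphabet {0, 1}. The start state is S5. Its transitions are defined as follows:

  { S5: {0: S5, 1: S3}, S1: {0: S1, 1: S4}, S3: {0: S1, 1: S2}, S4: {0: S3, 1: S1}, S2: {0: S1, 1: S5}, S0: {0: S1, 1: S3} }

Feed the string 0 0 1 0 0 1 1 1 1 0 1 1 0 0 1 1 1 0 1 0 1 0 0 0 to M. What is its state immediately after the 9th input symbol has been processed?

S1

start at S5
read '0': S5 → S5
read '0': S5 → S5
read '1': S5 → S3
read '0': S3 → S1
read '0': S1 → S1
read '1': S1 → S4
read '1': S4 → S1
read '1': S1 → S4
read '1': S4 → S1
After 9 symbols: S1.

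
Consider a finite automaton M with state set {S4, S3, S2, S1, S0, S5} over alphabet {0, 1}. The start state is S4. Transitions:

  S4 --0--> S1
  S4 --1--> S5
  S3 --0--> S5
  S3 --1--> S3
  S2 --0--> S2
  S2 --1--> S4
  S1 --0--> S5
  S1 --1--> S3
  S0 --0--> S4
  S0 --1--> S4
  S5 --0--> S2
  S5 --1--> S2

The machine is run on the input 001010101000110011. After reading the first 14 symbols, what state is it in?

S5

start at S4
read '0': S4 → S1
read '0': S1 → S5
read '1': S5 → S2
read '0': S2 → S2
read '1': S2 → S4
read '0': S4 → S1
read '1': S1 → S3
read '0': S3 → S5
read '1': S5 → S2
read '0': S2 → S2
read '0': S2 → S2
read '0': S2 → S2
read '1': S2 → S4
read '1': S4 → S5
After 14 symbols: S5.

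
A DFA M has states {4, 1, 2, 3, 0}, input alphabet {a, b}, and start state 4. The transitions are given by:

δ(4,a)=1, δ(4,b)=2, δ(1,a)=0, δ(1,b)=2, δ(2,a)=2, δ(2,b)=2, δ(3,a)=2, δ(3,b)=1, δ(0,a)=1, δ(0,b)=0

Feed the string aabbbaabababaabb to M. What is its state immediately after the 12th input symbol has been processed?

start at 4
read 'a': 4 → 1
read 'a': 1 → 0
read 'b': 0 → 0
read 'b': 0 → 0
read 'b': 0 → 0
read 'a': 0 → 1
read 'a': 1 → 0
read 'b': 0 → 0
read 'a': 0 → 1
read 'b': 1 → 2
read 'a': 2 → 2
read 'b': 2 → 2
After 12 symbols: 2.

2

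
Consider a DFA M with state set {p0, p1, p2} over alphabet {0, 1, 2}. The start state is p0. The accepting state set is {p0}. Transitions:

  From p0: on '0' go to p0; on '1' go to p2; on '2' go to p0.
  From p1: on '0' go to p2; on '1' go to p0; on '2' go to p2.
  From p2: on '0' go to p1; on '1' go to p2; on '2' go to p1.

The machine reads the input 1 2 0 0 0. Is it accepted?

Trace: p0 -1-> p2 -2-> p1 -0-> p2 -0-> p1 -0-> p2
End state p2 is not accepting.

No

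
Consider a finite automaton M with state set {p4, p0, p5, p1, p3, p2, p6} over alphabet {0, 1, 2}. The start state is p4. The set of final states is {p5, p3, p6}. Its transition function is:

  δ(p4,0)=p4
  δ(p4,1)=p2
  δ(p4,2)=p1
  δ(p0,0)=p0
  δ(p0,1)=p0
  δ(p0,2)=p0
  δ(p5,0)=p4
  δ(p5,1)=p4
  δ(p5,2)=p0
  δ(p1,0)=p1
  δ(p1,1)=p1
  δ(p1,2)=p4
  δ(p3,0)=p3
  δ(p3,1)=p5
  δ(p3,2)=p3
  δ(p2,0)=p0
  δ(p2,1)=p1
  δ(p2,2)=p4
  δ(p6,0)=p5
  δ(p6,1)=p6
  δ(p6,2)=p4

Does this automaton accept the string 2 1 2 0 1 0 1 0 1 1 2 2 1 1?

No

p4 → p1 → p1 → p4 → p4 → p2 → p0 → p0 → p0 → p0 → p0 → p0 → p0 → p0 → p0
End state p0 is not accepting.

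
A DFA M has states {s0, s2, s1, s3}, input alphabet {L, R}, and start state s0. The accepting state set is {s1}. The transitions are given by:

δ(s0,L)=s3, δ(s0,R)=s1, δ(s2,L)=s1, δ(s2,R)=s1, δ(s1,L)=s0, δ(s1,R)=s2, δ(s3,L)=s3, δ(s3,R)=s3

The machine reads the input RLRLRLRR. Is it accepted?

Trace: s0 -R-> s1 -L-> s0 -R-> s1 -L-> s0 -R-> s1 -L-> s0 -R-> s1 -R-> s2
End state s2 is not accepting.

No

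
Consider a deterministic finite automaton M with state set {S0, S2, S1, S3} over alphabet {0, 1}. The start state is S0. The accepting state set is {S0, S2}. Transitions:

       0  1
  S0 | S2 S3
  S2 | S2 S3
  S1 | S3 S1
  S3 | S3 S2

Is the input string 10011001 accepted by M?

start at S0
read '1': S0 → S3
read '0': S3 → S3
read '0': S3 → S3
read '1': S3 → S2
read '1': S2 → S3
read '0': S3 → S3
read '0': S3 → S3
read '1': S3 → S2
End state S2 is accepting.

Yes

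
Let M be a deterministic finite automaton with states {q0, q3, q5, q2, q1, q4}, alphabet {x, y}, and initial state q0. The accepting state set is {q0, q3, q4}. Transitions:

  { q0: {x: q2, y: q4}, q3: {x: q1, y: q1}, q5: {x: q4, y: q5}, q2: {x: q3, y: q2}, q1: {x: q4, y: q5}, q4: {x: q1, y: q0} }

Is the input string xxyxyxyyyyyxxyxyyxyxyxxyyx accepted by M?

Yes

start at q0
read 'x': q0 → q2
read 'x': q2 → q3
read 'y': q3 → q1
read 'x': q1 → q4
read 'y': q4 → q0
read 'x': q0 → q2
read 'y': q2 → q2
read 'y': q2 → q2
read 'y': q2 → q2
read 'y': q2 → q2
read 'y': q2 → q2
read 'x': q2 → q3
read 'x': q3 → q1
read 'y': q1 → q5
read 'x': q5 → q4
read 'y': q4 → q0
read 'y': q0 → q4
read 'x': q4 → q1
read 'y': q1 → q5
read 'x': q5 → q4
read 'y': q4 → q0
read 'x': q0 → q2
read 'x': q2 → q3
read 'y': q3 → q1
read 'y': q1 → q5
read 'x': q5 → q4
End state q4 is accepting.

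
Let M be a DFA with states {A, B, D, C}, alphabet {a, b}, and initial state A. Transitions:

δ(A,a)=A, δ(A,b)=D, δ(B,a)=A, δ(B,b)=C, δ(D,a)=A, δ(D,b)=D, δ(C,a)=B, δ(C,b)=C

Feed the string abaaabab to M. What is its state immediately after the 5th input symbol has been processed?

A → A → D → A → A → A
After 5 symbols: A.

A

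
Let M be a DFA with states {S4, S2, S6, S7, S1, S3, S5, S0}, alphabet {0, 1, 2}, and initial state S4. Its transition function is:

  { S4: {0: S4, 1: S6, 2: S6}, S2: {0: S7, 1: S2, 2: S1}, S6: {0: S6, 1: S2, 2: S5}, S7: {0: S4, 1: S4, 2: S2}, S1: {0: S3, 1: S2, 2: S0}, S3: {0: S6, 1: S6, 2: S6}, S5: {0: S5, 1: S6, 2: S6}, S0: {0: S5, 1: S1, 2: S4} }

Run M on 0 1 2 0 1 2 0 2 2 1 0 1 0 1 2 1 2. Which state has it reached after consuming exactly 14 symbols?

start at S4
read '0': S4 → S4
read '1': S4 → S6
read '2': S6 → S5
read '0': S5 → S5
read '1': S5 → S6
read '2': S6 → S5
read '0': S5 → S5
read '2': S5 → S6
read '2': S6 → S5
read '1': S5 → S6
read '0': S6 → S6
read '1': S6 → S2
read '0': S2 → S7
read '1': S7 → S4
After 14 symbols: S4.

S4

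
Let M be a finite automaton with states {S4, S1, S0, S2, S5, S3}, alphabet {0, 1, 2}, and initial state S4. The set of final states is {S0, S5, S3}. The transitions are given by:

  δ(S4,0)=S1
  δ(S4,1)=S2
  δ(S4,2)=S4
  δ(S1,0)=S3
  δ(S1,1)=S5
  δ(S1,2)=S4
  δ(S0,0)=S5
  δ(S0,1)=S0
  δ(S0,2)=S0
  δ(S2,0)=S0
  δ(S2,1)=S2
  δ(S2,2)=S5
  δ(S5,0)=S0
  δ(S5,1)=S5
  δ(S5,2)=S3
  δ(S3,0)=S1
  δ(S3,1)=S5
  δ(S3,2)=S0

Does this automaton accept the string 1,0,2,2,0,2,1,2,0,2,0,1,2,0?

No

S4 → S2 → S0 → S0 → S0 → S5 → S3 → S5 → S3 → S1 → S4 → S1 → S5 → S3 → S1
End state S1 is not accepting.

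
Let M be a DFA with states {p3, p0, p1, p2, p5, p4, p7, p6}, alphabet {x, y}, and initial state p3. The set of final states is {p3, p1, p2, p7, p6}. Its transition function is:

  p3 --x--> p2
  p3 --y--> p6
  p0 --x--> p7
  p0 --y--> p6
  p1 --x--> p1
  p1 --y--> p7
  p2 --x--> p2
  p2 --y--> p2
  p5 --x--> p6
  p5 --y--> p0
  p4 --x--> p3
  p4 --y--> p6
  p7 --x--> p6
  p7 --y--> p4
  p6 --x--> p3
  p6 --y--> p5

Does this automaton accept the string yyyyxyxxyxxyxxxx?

Yes

Trace: p3 -y-> p6 -y-> p5 -y-> p0 -y-> p6 -x-> p3 -y-> p6 -x-> p3 -x-> p2 -y-> p2 -x-> p2 -x-> p2 -y-> p2 -x-> p2 -x-> p2 -x-> p2 -x-> p2
End state p2 is accepting.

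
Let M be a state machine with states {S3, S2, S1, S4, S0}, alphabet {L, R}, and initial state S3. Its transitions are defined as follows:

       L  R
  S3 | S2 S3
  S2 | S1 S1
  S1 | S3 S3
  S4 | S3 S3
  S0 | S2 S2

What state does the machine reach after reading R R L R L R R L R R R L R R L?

S2

start at S3
read 'R': S3 → S3
read 'R': S3 → S3
read 'L': S3 → S2
read 'R': S2 → S1
read 'L': S1 → S3
read 'R': S3 → S3
read 'R': S3 → S3
read 'L': S3 → S2
read 'R': S2 → S1
read 'R': S1 → S3
read 'R': S3 → S3
read 'L': S3 → S2
read 'R': S2 → S1
read 'R': S1 → S3
read 'L': S3 → S2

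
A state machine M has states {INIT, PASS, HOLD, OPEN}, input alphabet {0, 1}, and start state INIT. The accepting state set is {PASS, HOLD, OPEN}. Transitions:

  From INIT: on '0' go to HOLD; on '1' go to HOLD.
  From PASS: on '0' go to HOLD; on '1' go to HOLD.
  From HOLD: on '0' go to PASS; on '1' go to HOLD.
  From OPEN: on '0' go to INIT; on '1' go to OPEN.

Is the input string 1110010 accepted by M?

Yes

Trace: INIT -1-> HOLD -1-> HOLD -1-> HOLD -0-> PASS -0-> HOLD -1-> HOLD -0-> PASS
End state PASS is accepting.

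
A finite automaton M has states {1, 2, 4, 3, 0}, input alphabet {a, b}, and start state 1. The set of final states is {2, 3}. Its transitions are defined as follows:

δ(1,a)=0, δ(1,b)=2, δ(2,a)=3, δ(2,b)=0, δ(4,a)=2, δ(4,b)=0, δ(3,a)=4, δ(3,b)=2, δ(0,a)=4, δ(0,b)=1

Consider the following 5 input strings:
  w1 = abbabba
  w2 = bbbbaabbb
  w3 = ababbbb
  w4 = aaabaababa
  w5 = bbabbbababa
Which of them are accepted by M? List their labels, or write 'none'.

w1:
  start at 1
  read 'a': 1 → 0
  read 'b': 0 → 1
  read 'b': 1 → 2
  read 'a': 2 → 3
  read 'b': 3 → 2
  read 'b': 2 → 0
  read 'a': 0 → 4
  end 4, rejected
w2:
  start at 1
  read 'b': 1 → 2
  read 'b': 2 → 0
  read 'b': 0 → 1
  read 'b': 1 → 2
  read 'a': 2 → 3
  read 'a': 3 → 4
  read 'b': 4 → 0
  read 'b': 0 → 1
  read 'b': 1 → 2
  end 2, accepted
w3:
  start at 1
  read 'a': 1 → 0
  read 'b': 0 → 1
  read 'a': 1 → 0
  read 'b': 0 → 1
  read 'b': 1 → 2
  read 'b': 2 → 0
  read 'b': 0 → 1
  end 1, rejected
w4:
  start at 1
  read 'a': 1 → 0
  read 'a': 0 → 4
  read 'a': 4 → 2
  read 'b': 2 → 0
  read 'a': 0 → 4
  read 'a': 4 → 2
  read 'b': 2 → 0
  read 'a': 0 → 4
  read 'b': 4 → 0
  read 'a': 0 → 4
  end 4, rejected
w5:
  start at 1
  read 'b': 1 → 2
  read 'b': 2 → 0
  read 'a': 0 → 4
  read 'b': 4 → 0
  read 'b': 0 → 1
  read 'b': 1 → 2
  read 'a': 2 → 3
  read 'b': 3 → 2
  read 'a': 2 → 3
  read 'b': 3 → 2
  read 'a': 2 → 3
  end 3, accepted

w2, w5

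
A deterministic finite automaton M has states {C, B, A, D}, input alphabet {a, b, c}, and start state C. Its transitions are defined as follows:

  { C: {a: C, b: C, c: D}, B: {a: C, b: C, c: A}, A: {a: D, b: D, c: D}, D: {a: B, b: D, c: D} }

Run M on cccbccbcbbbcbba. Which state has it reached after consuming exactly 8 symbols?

D

start at C
read 'c': C → D
read 'c': D → D
read 'c': D → D
read 'b': D → D
read 'c': D → D
read 'c': D → D
read 'b': D → D
read 'c': D → D
After 8 symbols: D.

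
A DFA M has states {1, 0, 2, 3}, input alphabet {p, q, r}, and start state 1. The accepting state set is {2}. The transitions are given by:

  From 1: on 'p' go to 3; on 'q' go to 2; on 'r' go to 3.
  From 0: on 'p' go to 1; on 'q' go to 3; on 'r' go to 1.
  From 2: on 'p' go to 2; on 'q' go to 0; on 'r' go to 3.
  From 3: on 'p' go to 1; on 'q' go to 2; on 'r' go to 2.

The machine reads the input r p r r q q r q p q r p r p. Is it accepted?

No

1 → 3 → 1 → 3 → 2 → 0 → 3 → 2 → 0 → 1 → 2 → 3 → 1 → 3 → 1
End state 1 is not accepting.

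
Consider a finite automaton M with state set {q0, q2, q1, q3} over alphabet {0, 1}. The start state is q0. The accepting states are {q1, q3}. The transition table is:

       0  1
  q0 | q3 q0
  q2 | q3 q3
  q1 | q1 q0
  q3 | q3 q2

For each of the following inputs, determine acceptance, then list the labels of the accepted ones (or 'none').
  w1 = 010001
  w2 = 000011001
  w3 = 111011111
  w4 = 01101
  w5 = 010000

w1: q0 → q3 → q2 → q3 → q3 → q3 → q2  → end q2, rejected
w2: q0 → q3 → q3 → q3 → q3 → q2 → q3 → q3 → q3 → q2  → end q2, rejected
w3: q0 → q0 → q0 → q0 → q3 → q2 → q3 → q2 → q3 → q2  → end q2, rejected
w4: q0 → q3 → q2 → q3 → q3 → q2  → end q2, rejected
w5: q0 → q3 → q2 → q3 → q3 → q3 → q3  → end q3, accepted

w5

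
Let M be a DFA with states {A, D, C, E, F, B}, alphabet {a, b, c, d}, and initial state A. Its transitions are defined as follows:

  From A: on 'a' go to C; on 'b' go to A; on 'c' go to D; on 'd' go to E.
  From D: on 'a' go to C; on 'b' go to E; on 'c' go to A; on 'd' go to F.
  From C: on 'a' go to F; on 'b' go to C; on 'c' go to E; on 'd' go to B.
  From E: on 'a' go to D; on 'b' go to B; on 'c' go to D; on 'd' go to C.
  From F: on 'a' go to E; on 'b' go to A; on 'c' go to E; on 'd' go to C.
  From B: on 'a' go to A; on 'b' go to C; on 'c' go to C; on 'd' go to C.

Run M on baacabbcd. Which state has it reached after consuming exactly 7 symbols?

A → A → C → F → E → D → E → B
After 7 symbols: B.

B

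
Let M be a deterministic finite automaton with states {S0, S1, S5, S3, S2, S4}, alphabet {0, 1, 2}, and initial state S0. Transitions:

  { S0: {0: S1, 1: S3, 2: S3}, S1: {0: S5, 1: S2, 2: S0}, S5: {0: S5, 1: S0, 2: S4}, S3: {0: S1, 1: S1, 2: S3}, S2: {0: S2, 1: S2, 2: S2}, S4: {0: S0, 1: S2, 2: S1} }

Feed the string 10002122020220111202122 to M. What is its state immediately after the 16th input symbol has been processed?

Trace: S0 -1-> S3 -0-> S1 -0-> S5 -0-> S5 -2-> S4 -1-> S2 -2-> S2 -2-> S2 -0-> S2 -2-> S2 -0-> S2 -2-> S2 -2-> S2 -0-> S2 -1-> S2 -1-> S2
After 16 symbols: S2.

S2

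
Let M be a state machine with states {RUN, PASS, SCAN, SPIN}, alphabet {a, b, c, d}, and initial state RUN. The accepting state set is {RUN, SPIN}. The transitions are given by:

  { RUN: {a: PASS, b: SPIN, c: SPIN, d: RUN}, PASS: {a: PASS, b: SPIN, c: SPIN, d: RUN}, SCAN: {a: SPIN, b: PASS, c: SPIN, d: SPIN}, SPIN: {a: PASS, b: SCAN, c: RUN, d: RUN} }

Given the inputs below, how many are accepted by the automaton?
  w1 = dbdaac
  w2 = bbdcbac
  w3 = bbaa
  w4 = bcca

2

w1:
  start at RUN
  read 'd': RUN → RUN
  read 'b': RUN → SPIN
  read 'd': SPIN → RUN
  read 'a': RUN → PASS
  read 'a': PASS → PASS
  read 'c': PASS → SPIN
  end SPIN, accepted
w2:
  start at RUN
  read 'b': RUN → SPIN
  read 'b': SPIN → SCAN
  read 'd': SCAN → SPIN
  read 'c': SPIN → RUN
  read 'b': RUN → SPIN
  read 'a': SPIN → PASS
  read 'c': PASS → SPIN
  end SPIN, accepted
w3:
  start at RUN
  read 'b': RUN → SPIN
  read 'b': SPIN → SCAN
  read 'a': SCAN → SPIN
  read 'a': SPIN → PASS
  end PASS, rejected
w4:
  start at RUN
  read 'b': RUN → SPIN
  read 'c': SPIN → RUN
  read 'c': RUN → SPIN
  read 'a': SPIN → PASS
  end PASS, rejected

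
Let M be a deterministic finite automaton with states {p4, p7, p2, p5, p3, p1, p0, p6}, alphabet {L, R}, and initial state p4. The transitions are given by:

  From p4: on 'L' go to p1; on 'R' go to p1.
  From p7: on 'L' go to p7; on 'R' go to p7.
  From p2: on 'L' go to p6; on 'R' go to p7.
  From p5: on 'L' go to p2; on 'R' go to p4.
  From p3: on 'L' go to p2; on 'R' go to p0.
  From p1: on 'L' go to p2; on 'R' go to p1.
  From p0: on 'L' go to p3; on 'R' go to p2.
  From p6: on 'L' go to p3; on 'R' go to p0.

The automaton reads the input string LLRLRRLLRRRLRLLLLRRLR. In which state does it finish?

Trace: p4 -L-> p1 -L-> p2 -R-> p7 -L-> p7 -R-> p7 -R-> p7 -L-> p7 -L-> p7 -R-> p7 -R-> p7 -R-> p7 -L-> p7 -R-> p7 -L-> p7 -L-> p7 -L-> p7 -L-> p7 -R-> p7 -R-> p7 -L-> p7 -R-> p7

p7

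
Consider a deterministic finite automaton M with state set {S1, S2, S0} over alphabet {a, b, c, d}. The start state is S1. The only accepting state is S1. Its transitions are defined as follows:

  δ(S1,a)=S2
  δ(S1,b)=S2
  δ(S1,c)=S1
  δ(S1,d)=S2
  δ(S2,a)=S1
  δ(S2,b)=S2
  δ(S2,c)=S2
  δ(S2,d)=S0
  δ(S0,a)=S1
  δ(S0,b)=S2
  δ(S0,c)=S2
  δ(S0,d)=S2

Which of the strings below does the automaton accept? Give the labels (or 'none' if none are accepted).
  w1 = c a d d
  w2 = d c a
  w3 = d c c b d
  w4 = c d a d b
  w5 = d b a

w1: Trace: S1 -c-> S1 -a-> S2 -d-> S0 -d-> S2  → end S2, rejected
w2: Trace: S1 -d-> S2 -c-> S2 -a-> S1  → end S1, accepted
w3: Trace: S1 -d-> S2 -c-> S2 -c-> S2 -b-> S2 -d-> S0  → end S0, rejected
w4: Trace: S1 -c-> S1 -d-> S2 -a-> S1 -d-> S2 -b-> S2  → end S2, rejected
w5: Trace: S1 -d-> S2 -b-> S2 -a-> S1  → end S1, accepted

w2, w5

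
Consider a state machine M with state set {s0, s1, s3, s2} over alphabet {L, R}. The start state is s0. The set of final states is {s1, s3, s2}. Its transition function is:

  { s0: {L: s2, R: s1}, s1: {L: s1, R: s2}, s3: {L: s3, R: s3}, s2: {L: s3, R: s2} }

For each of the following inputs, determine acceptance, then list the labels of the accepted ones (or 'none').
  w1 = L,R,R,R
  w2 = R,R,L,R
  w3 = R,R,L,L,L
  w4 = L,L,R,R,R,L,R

w1: s0 → s2 → s2 → s2 → s2  → end s2, accepted
w2: s0 → s1 → s2 → s3 → s3  → end s3, accepted
w3: s0 → s1 → s2 → s3 → s3 → s3  → end s3, accepted
w4: s0 → s2 → s3 → s3 → s3 → s3 → s3 → s3  → end s3, accepted

w1, w2, w3, w4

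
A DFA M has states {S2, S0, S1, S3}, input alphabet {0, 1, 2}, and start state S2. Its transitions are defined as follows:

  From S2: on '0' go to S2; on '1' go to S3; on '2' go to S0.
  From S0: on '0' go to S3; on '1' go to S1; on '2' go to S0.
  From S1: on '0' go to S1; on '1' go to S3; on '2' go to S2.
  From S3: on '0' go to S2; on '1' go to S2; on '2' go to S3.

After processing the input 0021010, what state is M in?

S2 → S2 → S2 → S0 → S1 → S1 → S3 → S2

S2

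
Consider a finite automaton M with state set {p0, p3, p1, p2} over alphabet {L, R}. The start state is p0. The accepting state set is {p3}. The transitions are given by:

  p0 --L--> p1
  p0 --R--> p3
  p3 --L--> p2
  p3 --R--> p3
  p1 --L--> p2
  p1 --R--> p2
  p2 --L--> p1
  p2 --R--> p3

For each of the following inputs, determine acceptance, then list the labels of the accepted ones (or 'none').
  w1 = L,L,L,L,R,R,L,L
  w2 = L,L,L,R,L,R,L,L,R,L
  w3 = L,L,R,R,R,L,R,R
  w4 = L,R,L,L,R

w1: Trace: p0 -L-> p1 -L-> p2 -L-> p1 -L-> p2 -R-> p3 -R-> p3 -L-> p2 -L-> p1  → end p1, rejected
w2: Trace: p0 -L-> p1 -L-> p2 -L-> p1 -R-> p2 -L-> p1 -R-> p2 -L-> p1 -L-> p2 -R-> p3 -L-> p2  → end p2, rejected
w3: Trace: p0 -L-> p1 -L-> p2 -R-> p3 -R-> p3 -R-> p3 -L-> p2 -R-> p3 -R-> p3  → end p3, accepted
w4: Trace: p0 -L-> p1 -R-> p2 -L-> p1 -L-> p2 -R-> p3  → end p3, accepted

w3, w4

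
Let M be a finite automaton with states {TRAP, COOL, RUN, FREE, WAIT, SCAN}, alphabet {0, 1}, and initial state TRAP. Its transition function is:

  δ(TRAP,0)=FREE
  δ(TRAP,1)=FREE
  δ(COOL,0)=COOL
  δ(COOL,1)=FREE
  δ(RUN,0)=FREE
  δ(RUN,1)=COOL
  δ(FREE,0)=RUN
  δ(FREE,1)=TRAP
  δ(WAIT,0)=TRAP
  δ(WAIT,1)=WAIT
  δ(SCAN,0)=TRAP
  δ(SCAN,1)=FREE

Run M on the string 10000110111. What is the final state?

TRAP

TRAP → FREE → RUN → FREE → RUN → FREE → TRAP → FREE → RUN → COOL → FREE → TRAP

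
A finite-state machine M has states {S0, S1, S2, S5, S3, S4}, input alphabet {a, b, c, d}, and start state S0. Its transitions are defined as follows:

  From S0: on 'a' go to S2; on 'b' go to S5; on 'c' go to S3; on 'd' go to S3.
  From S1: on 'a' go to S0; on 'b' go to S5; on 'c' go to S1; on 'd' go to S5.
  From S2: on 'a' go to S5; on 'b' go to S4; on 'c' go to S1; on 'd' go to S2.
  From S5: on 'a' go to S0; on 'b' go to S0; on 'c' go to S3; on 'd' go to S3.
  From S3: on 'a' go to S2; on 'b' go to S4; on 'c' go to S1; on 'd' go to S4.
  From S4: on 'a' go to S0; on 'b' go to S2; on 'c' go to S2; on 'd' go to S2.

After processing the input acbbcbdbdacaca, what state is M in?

S0

start at S0
read 'a': S0 → S2
read 'c': S2 → S1
read 'b': S1 → S5
read 'b': S5 → S0
read 'c': S0 → S3
read 'b': S3 → S4
read 'd': S4 → S2
read 'b': S2 → S4
read 'd': S4 → S2
read 'a': S2 → S5
read 'c': S5 → S3
read 'a': S3 → S2
read 'c': S2 → S1
read 'a': S1 → S0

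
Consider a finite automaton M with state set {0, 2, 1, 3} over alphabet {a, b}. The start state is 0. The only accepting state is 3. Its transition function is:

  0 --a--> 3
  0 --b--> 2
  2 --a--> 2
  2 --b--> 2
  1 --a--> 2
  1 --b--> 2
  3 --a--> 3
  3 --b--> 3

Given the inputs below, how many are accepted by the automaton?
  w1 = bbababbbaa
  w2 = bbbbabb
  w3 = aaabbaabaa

1

w1: Trace: 0 -b-> 2 -b-> 2 -a-> 2 -b-> 2 -a-> 2 -b-> 2 -b-> 2 -b-> 2 -a-> 2 -a-> 2  → end 2, rejected
w2: Trace: 0 -b-> 2 -b-> 2 -b-> 2 -b-> 2 -a-> 2 -b-> 2 -b-> 2  → end 2, rejected
w3: Trace: 0 -a-> 3 -a-> 3 -a-> 3 -b-> 3 -b-> 3 -a-> 3 -a-> 3 -b-> 3 -a-> 3 -a-> 3  → end 3, accepted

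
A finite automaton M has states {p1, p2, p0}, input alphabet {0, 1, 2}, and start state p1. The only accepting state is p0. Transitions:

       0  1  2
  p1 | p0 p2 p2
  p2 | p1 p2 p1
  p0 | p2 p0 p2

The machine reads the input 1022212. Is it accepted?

Trace: p1 -1-> p2 -0-> p1 -2-> p2 -2-> p1 -2-> p2 -1-> p2 -2-> p1
End state p1 is not accepting.

No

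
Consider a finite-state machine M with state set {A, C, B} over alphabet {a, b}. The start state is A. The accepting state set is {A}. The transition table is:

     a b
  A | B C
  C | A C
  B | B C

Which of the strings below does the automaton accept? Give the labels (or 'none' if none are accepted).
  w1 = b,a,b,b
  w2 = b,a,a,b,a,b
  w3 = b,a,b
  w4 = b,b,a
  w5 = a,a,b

w1: Trace: A -b-> C -a-> A -b-> C -b-> C  → end C, rejected
w2: Trace: A -b-> C -a-> A -a-> B -b-> C -a-> A -b-> C  → end C, rejected
w3: Trace: A -b-> C -a-> A -b-> C  → end C, rejected
w4: Trace: A -b-> C -b-> C -a-> A  → end A, accepted
w5: Trace: A -a-> B -a-> B -b-> C  → end C, rejected

w4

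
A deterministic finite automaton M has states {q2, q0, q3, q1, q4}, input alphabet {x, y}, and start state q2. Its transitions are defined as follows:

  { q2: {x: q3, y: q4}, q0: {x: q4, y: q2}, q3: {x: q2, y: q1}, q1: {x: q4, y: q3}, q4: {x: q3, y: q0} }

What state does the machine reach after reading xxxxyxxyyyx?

q3

Trace: q2 -x-> q3 -x-> q2 -x-> q3 -x-> q2 -y-> q4 -x-> q3 -x-> q2 -y-> q4 -y-> q0 -y-> q2 -x-> q3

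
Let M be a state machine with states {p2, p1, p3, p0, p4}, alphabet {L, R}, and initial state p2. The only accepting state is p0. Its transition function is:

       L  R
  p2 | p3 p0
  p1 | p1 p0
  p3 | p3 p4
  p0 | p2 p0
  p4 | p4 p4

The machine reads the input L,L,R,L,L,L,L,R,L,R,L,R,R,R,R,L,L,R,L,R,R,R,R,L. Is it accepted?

No

p2 → p3 → p3 → p4 → p4 → p4 → p4 → p4 → p4 → p4 → p4 → p4 → p4 → p4 → p4 → p4 → p4 → p4 → p4 → p4 → p4 → p4 → p4 → p4 → p4
End state p4 is not accepting.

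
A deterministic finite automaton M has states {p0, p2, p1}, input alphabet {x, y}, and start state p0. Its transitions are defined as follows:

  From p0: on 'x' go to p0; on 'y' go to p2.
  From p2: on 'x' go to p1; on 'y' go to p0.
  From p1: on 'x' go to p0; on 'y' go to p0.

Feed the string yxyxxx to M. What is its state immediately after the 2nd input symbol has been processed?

p1

Trace: p0 -y-> p2 -x-> p1
After 2 symbols: p1.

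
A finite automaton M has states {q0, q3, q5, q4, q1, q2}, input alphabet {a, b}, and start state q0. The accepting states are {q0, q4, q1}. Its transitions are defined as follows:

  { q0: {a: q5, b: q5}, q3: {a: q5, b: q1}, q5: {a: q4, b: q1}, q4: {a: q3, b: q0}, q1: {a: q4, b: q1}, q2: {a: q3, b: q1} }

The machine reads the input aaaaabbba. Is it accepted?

start at q0
read 'a': q0 → q5
read 'a': q5 → q4
read 'a': q4 → q3
read 'a': q3 → q5
read 'a': q5 → q4
read 'b': q4 → q0
read 'b': q0 → q5
read 'b': q5 → q1
read 'a': q1 → q4
End state q4 is accepting.

Yes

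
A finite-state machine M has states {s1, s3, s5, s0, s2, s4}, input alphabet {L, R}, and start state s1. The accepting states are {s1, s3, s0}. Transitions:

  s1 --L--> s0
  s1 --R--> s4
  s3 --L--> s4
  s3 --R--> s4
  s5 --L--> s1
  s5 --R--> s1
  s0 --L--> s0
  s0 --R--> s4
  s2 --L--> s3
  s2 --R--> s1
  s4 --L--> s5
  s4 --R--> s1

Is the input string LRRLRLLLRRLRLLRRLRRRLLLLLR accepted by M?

s1 → s0 → s4 → s1 → s0 → s4 → s5 → s1 → s0 → s4 → s1 → s0 → s4 → s5 → s1 → s4 → s1 → s0 → s4 → s1 → s4 → s5 → s1 → s0 → s0 → s0 → s4
End state s4 is not accepting.

No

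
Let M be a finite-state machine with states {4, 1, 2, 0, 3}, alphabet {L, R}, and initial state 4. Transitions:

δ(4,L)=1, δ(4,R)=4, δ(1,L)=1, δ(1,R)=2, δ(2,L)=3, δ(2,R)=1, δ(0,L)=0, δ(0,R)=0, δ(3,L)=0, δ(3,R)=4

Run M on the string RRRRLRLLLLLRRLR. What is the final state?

Trace: 4 -R-> 4 -R-> 4 -R-> 4 -R-> 4 -L-> 1 -R-> 2 -L-> 3 -L-> 0 -L-> 0 -L-> 0 -L-> 0 -R-> 0 -R-> 0 -L-> 0 -R-> 0

0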